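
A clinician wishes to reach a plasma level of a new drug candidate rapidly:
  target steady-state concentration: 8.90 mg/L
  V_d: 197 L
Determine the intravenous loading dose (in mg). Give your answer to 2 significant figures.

LD = Css × Vd = 8.90 × 197 = 1753 mg

1800 mg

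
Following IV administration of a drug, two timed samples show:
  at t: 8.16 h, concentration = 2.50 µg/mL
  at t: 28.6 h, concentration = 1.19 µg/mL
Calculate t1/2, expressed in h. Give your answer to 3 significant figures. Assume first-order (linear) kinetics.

19.1 h

k = ln(C₁/C₂) / (t₂ − t₁) = ln(2.50/1.19) / (28.6 − 8.16)
  = 0.7423 / 20.44 = 0.03632 h⁻¹
t½ = ln2 / k = 0.693147 / 0.03632 = 19.08 h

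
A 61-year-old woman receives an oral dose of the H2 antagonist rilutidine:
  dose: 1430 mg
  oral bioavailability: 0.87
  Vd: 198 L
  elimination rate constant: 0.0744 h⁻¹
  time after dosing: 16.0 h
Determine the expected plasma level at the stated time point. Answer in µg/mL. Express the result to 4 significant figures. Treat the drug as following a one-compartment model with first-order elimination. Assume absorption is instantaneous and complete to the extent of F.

Amount reaching circulation = F × Dose = 0.87 × 1430 = 1244 mg
C₀ = F·Dose / Vd = 1244 / 198 = 6.283 mg/L
C = C₀ · e^(−k·t) = 6.283 × e^(−0.07440 × 16.0)
  = 6.283 × 0.3041 = 1.911 mg/L
(1.911 mg/L = 1.911 µg/mL)

1.911 µg/mL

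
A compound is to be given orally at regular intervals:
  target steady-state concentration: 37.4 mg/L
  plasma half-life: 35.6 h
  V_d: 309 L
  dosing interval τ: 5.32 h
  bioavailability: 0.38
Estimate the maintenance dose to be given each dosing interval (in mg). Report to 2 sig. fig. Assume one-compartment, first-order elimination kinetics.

3200 mg

k = ln2 / t½ = 0.693147 / 35.6 = 0.01947 h⁻¹
CL = k × Vd = 0.01947 × 309 = 6.016 L/h
At steady state, F × (Dose/τ) = Css × CL.
Dose = Css × CL × τ / F = 37.4 × 6.016 × 5.32 / 0.38 = 3150 mg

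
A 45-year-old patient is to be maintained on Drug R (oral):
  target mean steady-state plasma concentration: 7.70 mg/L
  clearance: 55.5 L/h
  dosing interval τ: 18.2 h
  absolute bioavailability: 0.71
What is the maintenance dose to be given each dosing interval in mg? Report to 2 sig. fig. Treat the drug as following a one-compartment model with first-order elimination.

At steady state, F × (Dose/τ) = Css × CL.
Dose = Css × CL × τ / F = 7.70 × 55.50 × 18.2 / 0.71 = 10950 mg

11000 mg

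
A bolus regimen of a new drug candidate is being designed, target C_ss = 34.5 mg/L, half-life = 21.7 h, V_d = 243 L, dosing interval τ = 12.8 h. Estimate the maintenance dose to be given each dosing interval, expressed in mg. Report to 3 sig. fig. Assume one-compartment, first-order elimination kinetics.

3430 mg

k = ln2 / t½ = 0.693147 / 21.7 = 0.03194 h⁻¹
CL = k × Vd = 0.03194 × 243 = 7.761 L/h
At steady state, Dose/τ = Css × CL.
Dose = Css × CL × τ = 34.5 × 7.761 × 12.8 = 3427 mg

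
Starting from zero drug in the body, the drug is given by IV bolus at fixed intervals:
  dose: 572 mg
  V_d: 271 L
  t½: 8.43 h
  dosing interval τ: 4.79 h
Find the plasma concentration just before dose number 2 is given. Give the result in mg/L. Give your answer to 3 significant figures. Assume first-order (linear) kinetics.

1.42 mg/L

C₀ per dose = Dose / Vd = 572 / 271 = 2.111 mg/L
k = ln2 / t½ = 0.693147 / 8.43 = 0.08222 h⁻¹
Fraction remaining after one interval: r = e^(−kτ) = e^(−0.08222 × 4.79) = 0.6745
Before dose 2, 1 dose has been given (aged 1τ).
C_trough = C₀ × r = 2.111 × 0.6745 = 1.424 mg/L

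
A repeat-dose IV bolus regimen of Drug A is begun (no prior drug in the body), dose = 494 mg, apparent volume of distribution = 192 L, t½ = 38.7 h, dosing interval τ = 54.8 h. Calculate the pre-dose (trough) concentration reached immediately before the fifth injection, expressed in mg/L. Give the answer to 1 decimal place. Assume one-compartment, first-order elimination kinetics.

1.5 mg/L

C₀ per dose = Dose / Vd = 494 / 192 = 2.573 mg/L
k = ln2 / t½ = 0.693147 / 38.7 = 0.01791 h⁻¹
Fraction remaining after one interval: r = e^(−kτ) = e^(−0.01791 × 54.8) = 0.3748
Before dose 5, 4 doses have been given (aged 1τ, 2τ, 3τ, 4τ).
C_trough = C₀ × (r + r² + … + r^4) = C₀ × r(1−r^4)/(1−r)
        = 2.573 × 0.3748 × (1 − 0.01973) / (1 − 0.3748) = 1.512 mg/L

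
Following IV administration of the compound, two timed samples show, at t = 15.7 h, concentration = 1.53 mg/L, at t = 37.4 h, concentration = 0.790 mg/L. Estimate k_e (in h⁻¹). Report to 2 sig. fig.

0.030 h⁻¹

k = ln(C₁/C₂) / (t₂ − t₁) = ln(1.53/0.790) / (37.4 − 15.7)
  = 0.6610 / 21.70 = 0.03046 h⁻¹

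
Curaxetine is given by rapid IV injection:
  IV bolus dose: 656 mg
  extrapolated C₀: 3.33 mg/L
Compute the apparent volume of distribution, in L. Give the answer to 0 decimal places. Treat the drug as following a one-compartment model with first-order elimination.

Vd = Dose / C₀ = 656.0 / 3.33 = 197.0 L

197 L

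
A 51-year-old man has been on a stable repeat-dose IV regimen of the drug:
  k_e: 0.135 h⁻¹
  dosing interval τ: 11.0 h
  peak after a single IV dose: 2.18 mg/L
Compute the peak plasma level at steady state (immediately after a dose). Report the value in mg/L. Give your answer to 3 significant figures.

2.82 mg/L

e^(−kτ) = e^(−0.1350 × 11.0) = 0.2265
Accumulation ratio R = 1 / (1 − e^(−kτ)) = 1 / (1 − 0.2265) = 1.293
Steady-state peak = C₀ × R = 2.18 × 1.293 = 2.819 mg/L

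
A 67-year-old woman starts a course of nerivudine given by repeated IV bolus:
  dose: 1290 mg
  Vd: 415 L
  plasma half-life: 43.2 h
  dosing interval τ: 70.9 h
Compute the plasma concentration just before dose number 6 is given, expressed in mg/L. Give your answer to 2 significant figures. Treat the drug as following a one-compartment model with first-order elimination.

1.5 mg/L

C₀ per dose = Dose / Vd = 1290 / 415 = 3.108 mg/L
k = ln2 / t½ = 0.693147 / 43.2 = 0.01605 h⁻¹
Fraction remaining after one interval: r = e^(−kτ) = e^(−0.01605 × 70.9) = 0.3205
Before dose 6, 5 doses have been given (aged 1τ, 2τ, 3τ, 4τ, 5τ).
C_trough = C₀ × (r + r² + … + r^5) = C₀ × r(1−r^5)/(1−r)
        = 3.108 × 0.3205 × (1 − 0.003382) / (1 − 0.3205) = 1.461 mg/L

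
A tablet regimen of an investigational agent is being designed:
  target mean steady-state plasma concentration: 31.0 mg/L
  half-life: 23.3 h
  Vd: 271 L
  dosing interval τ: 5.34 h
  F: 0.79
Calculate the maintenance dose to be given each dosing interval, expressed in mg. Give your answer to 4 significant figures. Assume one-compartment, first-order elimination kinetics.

1689 mg

k = ln2 / t½ = 0.693147 / 23.3 = 0.02975 h⁻¹
CL = k × Vd = 0.02975 × 271 = 8.062 L/h
At steady state, F × (Dose/τ) = Css × CL.
Dose = Css × CL × τ / F = 31.0 × 8.062 × 5.34 / 0.79 = 1689 mg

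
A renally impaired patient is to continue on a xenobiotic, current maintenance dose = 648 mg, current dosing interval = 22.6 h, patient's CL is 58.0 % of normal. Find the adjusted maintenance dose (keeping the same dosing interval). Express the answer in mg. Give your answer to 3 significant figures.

376 mg

To keep the same average steady-state level, dosing rate must scale with clearance.
CL ratio = 58.0 / 100 = 0.5800
New dose (same interval) = 648 × 0.5800 = 375.8 mg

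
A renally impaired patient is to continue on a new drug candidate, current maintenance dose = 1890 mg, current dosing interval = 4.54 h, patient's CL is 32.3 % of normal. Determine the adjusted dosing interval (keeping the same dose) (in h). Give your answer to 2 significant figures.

14 h

To keep the same average steady-state level, dosing rate must scale with clearance.
CL ratio = 32.3 / 100 = 0.3230
New interval (same dose) = 4.54 / 0.3230 = 14.06 h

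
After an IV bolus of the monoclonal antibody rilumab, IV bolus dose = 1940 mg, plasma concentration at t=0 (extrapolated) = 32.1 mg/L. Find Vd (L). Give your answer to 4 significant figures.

Vd = Dose / C₀ = 1940 / 32.1 = 60.44 L

60.44 L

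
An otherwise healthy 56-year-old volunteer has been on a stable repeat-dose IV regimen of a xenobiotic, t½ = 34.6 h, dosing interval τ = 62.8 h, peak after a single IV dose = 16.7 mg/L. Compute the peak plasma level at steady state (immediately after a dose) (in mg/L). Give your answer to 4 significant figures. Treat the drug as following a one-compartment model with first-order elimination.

23.33 mg/L

k = ln2 / t½ = 0.693147 / 34.6 = 0.02003 h⁻¹
e^(−kτ) = e^(−0.02003 × 62.8) = 0.2843
Accumulation ratio R = 1 / (1 − e^(−kτ)) = 1 / (1 − 0.2843) = 1.397
Steady-state peak = C₀ × R = 16.7 × 1.397 = 23.33 mg/L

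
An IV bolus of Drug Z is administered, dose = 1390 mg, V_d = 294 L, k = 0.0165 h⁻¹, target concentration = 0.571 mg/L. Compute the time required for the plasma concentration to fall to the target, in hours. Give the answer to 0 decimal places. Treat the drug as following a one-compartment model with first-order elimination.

128 h

C₀ = Dose / Vd = 1390 / 294 = 4.728 mg/L
t = ln(C₀ / C) / k = ln(4.728 / 0.571) / 0.01650
  = ln(8.280) / 0.01650 = 2.114 / 0.01650 = 128.1 h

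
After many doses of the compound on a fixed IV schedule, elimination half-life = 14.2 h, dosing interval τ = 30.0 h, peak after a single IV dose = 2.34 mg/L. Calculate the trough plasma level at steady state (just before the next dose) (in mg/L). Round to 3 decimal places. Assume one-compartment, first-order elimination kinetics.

0.704 mg/L

k = ln2 / t½ = 0.693147 / 14.2 = 0.04881 h⁻¹
e^(−kτ) = e^(−0.04881 × 30.0) = 0.2312
Accumulation ratio R = 1 / (1 − e^(−kτ)) = 1 / (1 − 0.2312) = 1.301
Steady-state trough = C₀ × R × e^(−kτ) = 2.34 × 1.301 × 0.2312 = 0.7039 mg/L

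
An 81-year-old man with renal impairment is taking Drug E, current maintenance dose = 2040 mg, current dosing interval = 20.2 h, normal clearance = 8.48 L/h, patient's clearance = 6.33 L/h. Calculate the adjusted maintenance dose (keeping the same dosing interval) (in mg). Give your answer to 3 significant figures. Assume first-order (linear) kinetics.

1520 mg

To keep the same average steady-state level, dosing rate must scale with clearance.
CL ratio = 6.33 / 8.48 = 0.7465
New dose (same interval) = 2040 × 0.7465 = 1523 mg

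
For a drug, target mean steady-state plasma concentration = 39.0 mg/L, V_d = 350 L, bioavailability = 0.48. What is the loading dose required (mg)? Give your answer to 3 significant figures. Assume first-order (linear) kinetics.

28400 mg

LD = Css × Vd / F = 39.0 × 350 / 0.48 = 28440 mg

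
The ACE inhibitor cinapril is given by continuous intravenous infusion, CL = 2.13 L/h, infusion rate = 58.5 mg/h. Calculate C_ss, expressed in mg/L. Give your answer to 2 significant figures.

At steady state Css = R₀ / CL = 58.5 / 2.130 = 27.46 mg/L

27 mg/L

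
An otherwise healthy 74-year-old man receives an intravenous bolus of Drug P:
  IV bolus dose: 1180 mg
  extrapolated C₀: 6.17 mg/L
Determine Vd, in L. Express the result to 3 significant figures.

Vd = Dose / C₀ = 1180 / 6.17 = 191.2 L

191 L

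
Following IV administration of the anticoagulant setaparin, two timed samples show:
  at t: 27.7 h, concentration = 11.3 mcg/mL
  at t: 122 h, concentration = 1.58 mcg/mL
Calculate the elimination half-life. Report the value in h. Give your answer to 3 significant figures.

k = ln(C₁/C₂) / (t₂ − t₁) = ln(11.3/1.58) / (122 − 27.7)
  = 1.967 / 94.30 = 0.02086 h⁻¹
t½ = ln2 / k = 0.693147 / 0.02086 = 33.23 h

33.2 h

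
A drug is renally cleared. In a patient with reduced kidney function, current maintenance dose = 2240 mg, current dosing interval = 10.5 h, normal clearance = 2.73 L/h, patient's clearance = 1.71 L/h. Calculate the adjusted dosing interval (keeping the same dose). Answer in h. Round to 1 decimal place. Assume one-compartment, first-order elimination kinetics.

To keep the same average steady-state level, dosing rate must scale with clearance.
CL ratio = 1.71 / 2.73 = 0.6264
New interval (same dose) = 10.5 / 0.6264 = 16.76 h

16.8 h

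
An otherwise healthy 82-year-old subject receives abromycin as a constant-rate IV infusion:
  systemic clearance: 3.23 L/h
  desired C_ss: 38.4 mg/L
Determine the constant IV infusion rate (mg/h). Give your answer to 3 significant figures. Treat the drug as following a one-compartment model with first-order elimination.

124 mg/h

At steady state, infusion rate R₀ = Css × CL = 38.4 × 3.230 = 124.0 mg/h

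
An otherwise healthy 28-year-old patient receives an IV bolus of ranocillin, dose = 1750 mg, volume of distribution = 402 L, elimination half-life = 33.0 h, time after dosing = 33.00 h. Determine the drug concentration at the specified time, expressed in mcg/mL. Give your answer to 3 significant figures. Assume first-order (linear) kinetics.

2.18 mcg/mL

C₀ = Dose / Vd = 1750 / 402 = 4.353 mg/L
k = ln2 / t½ = 0.693147 / 33.0 = 0.02100 h⁻¹
t / t½ = 33.00 / 33.0 = 1 half-lives
C = C₀ × (1/2)^1 = 4.353 × 0.5000 = 2.177 mg/L
(2.177 mg/L = 2.177 mcg/mL)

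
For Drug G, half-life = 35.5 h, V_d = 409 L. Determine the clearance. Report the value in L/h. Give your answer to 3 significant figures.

7.99 L/h

k = ln2 / t½ = 0.693147 / 35.5 = 0.01953 h⁻¹
CL = k × Vd = 0.01953 × 409 = 7.988 L/h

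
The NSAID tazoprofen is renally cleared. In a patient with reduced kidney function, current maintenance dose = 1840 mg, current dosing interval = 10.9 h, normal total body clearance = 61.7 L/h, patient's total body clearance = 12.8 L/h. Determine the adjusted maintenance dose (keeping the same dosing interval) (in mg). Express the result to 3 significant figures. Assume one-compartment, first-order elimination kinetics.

382 mg

To keep the same average steady-state level, dosing rate must scale with clearance.
CL ratio = 12.8 / 61.7 = 0.2075
New dose (same interval) = 1840 × 0.2075 = 381.8 mg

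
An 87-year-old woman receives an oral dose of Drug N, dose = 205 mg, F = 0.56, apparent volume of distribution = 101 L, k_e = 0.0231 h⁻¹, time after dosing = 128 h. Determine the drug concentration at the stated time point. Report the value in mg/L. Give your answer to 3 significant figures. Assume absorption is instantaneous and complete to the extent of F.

0.0591 mg/L

Amount reaching circulation = F × Dose = 0.56 × 205.0 = 114.8 mg
C₀ = F·Dose / Vd = 114.8 / 101 = 1.137 mg/L
C = C₀ · e^(−k·t) = 1.137 × e^(−0.02310 × 128)
  = 1.137 × 0.05199 = 0.05911 mg/L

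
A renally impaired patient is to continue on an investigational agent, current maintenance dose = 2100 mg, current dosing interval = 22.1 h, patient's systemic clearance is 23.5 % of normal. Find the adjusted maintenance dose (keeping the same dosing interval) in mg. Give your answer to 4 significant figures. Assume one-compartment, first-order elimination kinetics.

To keep the same average steady-state level, dosing rate must scale with clearance.
CL ratio = 23.5 / 100 = 0.2350
New dose (same interval) = 2100 × 0.2350 = 493.5 mg

493.5 mg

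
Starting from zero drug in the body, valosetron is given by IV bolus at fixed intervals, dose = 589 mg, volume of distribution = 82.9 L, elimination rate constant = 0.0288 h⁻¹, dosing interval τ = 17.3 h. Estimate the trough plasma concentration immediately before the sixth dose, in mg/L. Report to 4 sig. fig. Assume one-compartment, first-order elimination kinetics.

C₀ per dose = Dose / Vd = 589 / 82.9 = 7.105 mg/L
Fraction remaining after one interval: r = e^(−kτ) = e^(−0.02880 × 17.3) = 0.6076
Before dose 6, 5 doses have been given (aged 1τ, 2τ, 3τ, 4τ, 5τ).
C_trough = C₀ × (r + r² + … + r^5) = C₀ × r(1−r^5)/(1−r)
        = 7.105 × 0.6076 × (1 − 0.08281) / (1 − 0.6076) = 10.09 mg/L

10.09 mg/L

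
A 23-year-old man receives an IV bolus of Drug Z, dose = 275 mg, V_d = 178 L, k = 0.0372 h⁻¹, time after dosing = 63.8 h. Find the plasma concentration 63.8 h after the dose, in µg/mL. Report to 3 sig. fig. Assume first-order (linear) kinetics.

C₀ = Dose / Vd = 275.0 / 178 = 1.545 mg/L
C = C₀ · e^(−k·t) = 1.545 × e^(−0.03720 × 63.8)
  = 1.545 × 0.09317 = 0.1439 mg/L
(0.1439 mg/L = 0.1439 µg/mL)

0.144 µg/mL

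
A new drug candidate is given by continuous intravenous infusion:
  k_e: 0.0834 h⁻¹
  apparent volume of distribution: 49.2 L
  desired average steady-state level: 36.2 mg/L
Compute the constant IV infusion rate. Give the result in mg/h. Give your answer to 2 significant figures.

150 mg/h

CL = k × Vd = 0.08340 × 49.2 = 4.103 L/h
At steady state, infusion rate R₀ = Css × CL = 36.2 × 4.103 = 148.5 mg/h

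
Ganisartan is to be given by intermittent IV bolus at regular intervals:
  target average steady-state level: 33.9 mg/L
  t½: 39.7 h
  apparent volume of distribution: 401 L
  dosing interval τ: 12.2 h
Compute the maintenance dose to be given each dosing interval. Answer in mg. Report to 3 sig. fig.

k = ln2 / t½ = 0.693147 / 39.7 = 0.01746 h⁻¹
CL = k × Vd = 0.01746 × 401 = 7.001 L/h
At steady state, Dose/τ = Css × CL.
Dose = Css × CL × τ = 33.9 × 7.001 × 12.2 = 2895 mg

2900 mg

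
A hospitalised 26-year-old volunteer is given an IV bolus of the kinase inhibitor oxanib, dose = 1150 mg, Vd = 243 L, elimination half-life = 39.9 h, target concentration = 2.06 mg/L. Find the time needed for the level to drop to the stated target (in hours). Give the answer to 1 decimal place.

C₀ = Dose / Vd = 1150 / 243 = 4.733 mg/L
k = ln2 / t½ = 0.693147 / 39.9 = 0.01737 h⁻¹
t = ln(C₀ / C) / k = ln(4.733 / 2.06) / 0.01737
  = ln(2.298) / 0.01737 = 0.8320 / 0.01737 = 47.90 h

47.9 h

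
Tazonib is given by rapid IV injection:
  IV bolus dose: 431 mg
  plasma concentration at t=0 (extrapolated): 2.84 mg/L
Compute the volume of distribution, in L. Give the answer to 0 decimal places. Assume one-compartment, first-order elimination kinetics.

152 L

Vd = Dose / C₀ = 431.0 / 2.84 = 151.8 L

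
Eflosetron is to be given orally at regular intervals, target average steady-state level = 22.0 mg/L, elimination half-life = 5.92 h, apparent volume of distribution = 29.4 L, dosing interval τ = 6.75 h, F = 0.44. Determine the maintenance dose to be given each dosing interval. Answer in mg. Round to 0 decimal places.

1162 mg

k = ln2 / t½ = 0.693147 / 5.92 = 0.1171 h⁻¹
CL = k × Vd = 0.1171 × 29.4 = 3.443 L/h
At steady state, F × (Dose/τ) = Css × CL.
Dose = Css × CL × τ / F = 22.0 × 3.443 × 6.75 / 0.44 = 1162 mg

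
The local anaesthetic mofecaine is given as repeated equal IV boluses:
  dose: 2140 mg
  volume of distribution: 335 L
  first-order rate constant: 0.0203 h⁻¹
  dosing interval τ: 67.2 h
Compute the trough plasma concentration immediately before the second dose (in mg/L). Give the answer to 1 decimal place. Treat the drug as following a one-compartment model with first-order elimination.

C₀ per dose = Dose / Vd = 2140 / 335 = 6.388 mg/L
Fraction remaining after one interval: r = e^(−kτ) = e^(−0.02030 × 67.2) = 0.2556
Before dose 2, 1 dose has been given (aged 1τ).
C_trough = C₀ × r = 6.388 × 0.2556 = 1.633 mg/L

1.6 mg/L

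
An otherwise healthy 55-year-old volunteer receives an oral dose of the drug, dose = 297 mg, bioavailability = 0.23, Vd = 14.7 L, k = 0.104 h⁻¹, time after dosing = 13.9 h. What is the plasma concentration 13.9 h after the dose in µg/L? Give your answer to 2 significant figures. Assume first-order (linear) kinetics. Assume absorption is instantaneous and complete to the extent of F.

1100 µg/L

Amount reaching circulation = F × Dose = 0.23 × 297.0 = 68.31 mg
C₀ = F·Dose / Vd = 68.31 / 14.7 = 4.647 mg/L
C = C₀ · e^(−k·t) = 4.647 × e^(−0.1040 × 13.9)
  = 4.647 × 0.2356 = 1.095 mg/L
Convert: 1.095 mg/L × 1000 = 1095 µg/L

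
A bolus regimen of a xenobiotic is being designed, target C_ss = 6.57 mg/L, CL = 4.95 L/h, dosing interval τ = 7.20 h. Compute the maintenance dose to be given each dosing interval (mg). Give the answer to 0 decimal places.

At steady state, Dose/τ = Css × CL.
Dose = Css × CL × τ = 6.57 × 4.950 × 7.20 = 234.2 mg

234 mg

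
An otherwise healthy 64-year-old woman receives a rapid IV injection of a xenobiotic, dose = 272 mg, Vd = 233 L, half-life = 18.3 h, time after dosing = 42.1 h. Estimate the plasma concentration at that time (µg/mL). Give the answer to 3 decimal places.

C₀ = Dose / Vd = 272.0 / 233 = 1.167 mg/L
k = ln2 / t½ = 0.693147 / 18.3 = 0.03788 h⁻¹
C = C₀ · e^(−k·t) = 1.167 × e^(−0.03788 × 42.1)
  = 1.167 × 0.2030 = 0.2369 mg/L
(0.2369 mg/L = 0.2369 µg/mL)

0.237 µg/mL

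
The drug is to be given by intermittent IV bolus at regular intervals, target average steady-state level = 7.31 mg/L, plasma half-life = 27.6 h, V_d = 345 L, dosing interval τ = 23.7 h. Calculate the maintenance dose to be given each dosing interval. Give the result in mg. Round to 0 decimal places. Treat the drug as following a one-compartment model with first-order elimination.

1501 mg

k = ln2 / t½ = 0.693147 / 27.6 = 0.02511 h⁻¹
CL = k × Vd = 0.02511 × 345 = 8.663 L/h
At steady state, Dose/τ = Css × CL.
Dose = Css × CL × τ = 7.31 × 8.663 × 23.7 = 1501 mg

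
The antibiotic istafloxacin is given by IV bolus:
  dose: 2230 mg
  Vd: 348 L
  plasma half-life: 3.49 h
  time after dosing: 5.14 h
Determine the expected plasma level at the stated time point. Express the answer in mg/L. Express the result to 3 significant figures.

C₀ = Dose / Vd = 2230 / 348 = 6.408 mg/L
k = ln2 / t½ = 0.693147 / 3.49 = 0.1986 h⁻¹
C = C₀ · e^(−k·t) = 6.408 × e^(−0.1986 × 5.14)
  = 6.408 × 0.3603 = 2.309 mg/L

2.31 mg/L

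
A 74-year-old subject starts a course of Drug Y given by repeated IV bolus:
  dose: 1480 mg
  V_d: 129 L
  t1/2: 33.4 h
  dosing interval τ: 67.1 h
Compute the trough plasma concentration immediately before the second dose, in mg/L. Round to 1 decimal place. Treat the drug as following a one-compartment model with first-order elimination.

C₀ per dose = Dose / Vd = 1480 / 129 = 11.47 mg/L
k = ln2 / t½ = 0.693147 / 33.4 = 0.02075 h⁻¹
Fraction remaining after one interval: r = e^(−kτ) = e^(−0.02075 × 67.1) = 0.2485
Before dose 2, 1 dose has been given (aged 1τ).
C_trough = C₀ × r = 11.47 × 0.2485 = 2.850 mg/L

2.9 mg/L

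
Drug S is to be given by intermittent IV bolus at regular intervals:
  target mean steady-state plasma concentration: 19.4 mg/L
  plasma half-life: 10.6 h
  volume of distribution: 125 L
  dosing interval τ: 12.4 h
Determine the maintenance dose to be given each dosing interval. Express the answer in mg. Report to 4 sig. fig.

1966 mg

k = ln2 / t½ = 0.693147 / 10.6 = 0.06539 h⁻¹
CL = k × Vd = 0.06539 × 125 = 8.174 L/h
At steady state, Dose/τ = Css × CL.
Dose = Css × CL × τ = 19.4 × 8.174 × 12.4 = 1966 mg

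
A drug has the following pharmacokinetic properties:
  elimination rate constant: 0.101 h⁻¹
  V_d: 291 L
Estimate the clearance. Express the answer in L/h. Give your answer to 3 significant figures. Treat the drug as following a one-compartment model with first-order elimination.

29.4 L/h

CL = k × Vd = 0.101 × 291 = 29.39 L/h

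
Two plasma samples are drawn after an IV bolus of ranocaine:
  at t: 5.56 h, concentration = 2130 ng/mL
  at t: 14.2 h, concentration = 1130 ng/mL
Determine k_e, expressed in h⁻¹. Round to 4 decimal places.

0.0734 h⁻¹

k = ln(C₁/C₂) / (t₂ − t₁) = ln(2130/1130) / (14.2 − 5.56)
  = 0.6339 / 8.640 = 0.07337 h⁻¹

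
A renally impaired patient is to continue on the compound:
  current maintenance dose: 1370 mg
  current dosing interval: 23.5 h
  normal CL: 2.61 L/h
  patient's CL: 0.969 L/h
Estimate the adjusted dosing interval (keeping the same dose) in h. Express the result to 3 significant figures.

63.3 h

To keep the same average steady-state level, dosing rate must scale with clearance.
CL ratio = 0.969 / 2.61 = 0.3713
New interval (same dose) = 23.5 / 0.3713 = 63.29 h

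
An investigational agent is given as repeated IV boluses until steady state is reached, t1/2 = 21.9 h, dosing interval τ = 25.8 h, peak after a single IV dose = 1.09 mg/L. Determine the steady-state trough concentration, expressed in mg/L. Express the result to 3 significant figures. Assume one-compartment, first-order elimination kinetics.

k = ln2 / t½ = 0.693147 / 21.9 = 0.03165 h⁻¹
e^(−kτ) = e^(−0.03165 × 25.8) = 0.4419
Accumulation ratio R = 1 / (1 − e^(−kτ)) = 1 / (1 − 0.4419) = 1.792
Steady-state trough = C₀ × R × e^(−kτ) = 1.09 × 1.792 × 0.4419 = 0.8632 mg/L

0.863 mg/L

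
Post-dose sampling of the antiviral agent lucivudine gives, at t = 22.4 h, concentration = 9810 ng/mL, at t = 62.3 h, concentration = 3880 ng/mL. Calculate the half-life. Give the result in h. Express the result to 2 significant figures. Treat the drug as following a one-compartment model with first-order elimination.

30 h

k = ln(C₁/C₂) / (t₂ − t₁) = ln(9810/3880) / (62.3 − 22.4)
  = 0.9276 / 39.90 = 0.02325 h⁻¹
t½ = ln2 / k = 0.693147 / 0.02325 = 29.81 h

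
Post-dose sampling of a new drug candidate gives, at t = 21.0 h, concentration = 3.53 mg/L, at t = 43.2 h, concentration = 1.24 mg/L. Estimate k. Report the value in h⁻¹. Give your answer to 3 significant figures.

0.0471 h⁻¹

k = ln(C₁/C₂) / (t₂ − t₁) = ln(3.53/1.24) / (43.2 − 21.0)
  = 1.046 / 22.20 = 0.04712 h⁻¹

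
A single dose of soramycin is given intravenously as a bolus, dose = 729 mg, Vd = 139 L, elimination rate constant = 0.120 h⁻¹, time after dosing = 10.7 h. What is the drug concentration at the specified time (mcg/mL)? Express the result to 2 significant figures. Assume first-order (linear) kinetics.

1.5 mcg/mL

C₀ = Dose / Vd = 729.0 / 139 = 5.245 mg/L
C = C₀ · e^(−k·t) = 5.245 × e^(−0.1200 × 10.7)
  = 5.245 × 0.2769 = 1.452 mg/L
(1.452 mg/L = 1.452 mcg/mL)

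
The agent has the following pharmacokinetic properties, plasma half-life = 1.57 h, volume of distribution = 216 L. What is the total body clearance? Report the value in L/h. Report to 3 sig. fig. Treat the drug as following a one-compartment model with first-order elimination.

k = ln2 / t½ = 0.693147 / 1.57 = 0.4415 h⁻¹
CL = k × Vd = 0.4415 × 216 = 95.36 L/h

95.4 L/h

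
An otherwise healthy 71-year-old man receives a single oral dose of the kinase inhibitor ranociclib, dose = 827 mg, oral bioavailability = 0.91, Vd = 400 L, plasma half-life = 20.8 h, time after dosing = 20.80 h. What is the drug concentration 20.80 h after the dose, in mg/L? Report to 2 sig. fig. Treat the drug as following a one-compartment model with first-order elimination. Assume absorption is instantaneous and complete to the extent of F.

0.94 mg/L

Amount reaching circulation = F × Dose = 0.91 × 827.0 = 752.6 mg
C₀ = F·Dose / Vd = 752.6 / 400 = 1.882 mg/L
k = ln2 / t½ = 0.693147 / 20.8 = 0.03332 h⁻¹
t / t½ = 20.80 / 20.8 = 1 half-lives
C = C₀ × (1/2)^1 = 1.882 × 0.5000 = 0.9410 mg/L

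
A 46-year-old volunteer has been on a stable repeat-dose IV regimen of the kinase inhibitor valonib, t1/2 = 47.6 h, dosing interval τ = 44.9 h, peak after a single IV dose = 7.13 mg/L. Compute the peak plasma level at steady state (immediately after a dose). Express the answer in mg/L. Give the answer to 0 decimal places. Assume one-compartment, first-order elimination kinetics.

k = ln2 / t½ = 0.693147 / 47.6 = 0.01456 h⁻¹
e^(−kτ) = e^(−0.01456 × 44.9) = 0.5201
Accumulation ratio R = 1 / (1 − e^(−kτ)) = 1 / (1 − 0.5201) = 2.084
Steady-state peak = C₀ × R = 7.13 × 2.084 = 14.86 mg/L

15 mg/L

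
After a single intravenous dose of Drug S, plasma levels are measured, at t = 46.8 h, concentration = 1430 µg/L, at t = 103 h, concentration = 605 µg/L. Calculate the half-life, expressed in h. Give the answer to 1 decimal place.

k = ln(C₁/C₂) / (t₂ − t₁) = ln(1430/605) / (103 − 46.8)
  = 0.8602 / 56.20 = 0.01531 h⁻¹
t½ = ln2 / k = 0.693147 / 0.01531 = 45.27 h

45.3 h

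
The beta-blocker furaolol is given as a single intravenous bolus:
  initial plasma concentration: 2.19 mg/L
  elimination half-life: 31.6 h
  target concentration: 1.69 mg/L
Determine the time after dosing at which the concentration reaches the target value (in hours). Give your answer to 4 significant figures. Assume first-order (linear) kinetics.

k = ln2 / t½ = 0.693147 / 31.6 = 0.02194 h⁻¹
t = ln(C₀ / C) / k = ln(2.190 / 1.69) / 0.02194
  = ln(1.296) / 0.02194 = 0.2593 / 0.02194 = 11.82 h

11.82 h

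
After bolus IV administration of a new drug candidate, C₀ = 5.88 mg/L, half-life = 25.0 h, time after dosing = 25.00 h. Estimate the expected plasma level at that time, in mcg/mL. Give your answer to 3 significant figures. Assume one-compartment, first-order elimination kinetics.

2.94 mcg/mL

k = ln2 / t½ = 0.693147 / 25.0 = 0.02773 h⁻¹
t / t½ = 25.00 / 25.0 = 1 half-lives
C = C₀ × (1/2)^1 = 5.880 × 0.5000 = 2.940 mg/L
(2.940 mg/L = 2.940 mcg/mL)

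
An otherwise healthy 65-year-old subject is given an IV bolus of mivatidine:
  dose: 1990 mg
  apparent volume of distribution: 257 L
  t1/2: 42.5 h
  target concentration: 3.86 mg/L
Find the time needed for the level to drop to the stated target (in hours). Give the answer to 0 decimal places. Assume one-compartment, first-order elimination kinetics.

C₀ = Dose / Vd = 1990 / 257 = 7.743 mg/L
k = ln2 / t½ = 0.693147 / 42.5 = 0.01631 h⁻¹
t = ln(C₀ / C) / k = ln(7.743 / 3.86) / 0.01631
  = ln(2.006) / 0.01631 = 0.6961 / 0.01631 = 42.68 h

43 h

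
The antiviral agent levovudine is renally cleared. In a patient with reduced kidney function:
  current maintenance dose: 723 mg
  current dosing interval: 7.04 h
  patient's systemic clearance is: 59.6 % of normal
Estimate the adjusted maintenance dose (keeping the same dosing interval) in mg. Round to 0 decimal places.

431 mg

To keep the same average steady-state level, dosing rate must scale with clearance.
CL ratio = 59.6 / 100 = 0.5960
New dose (same interval) = 723 × 0.5960 = 430.9 mg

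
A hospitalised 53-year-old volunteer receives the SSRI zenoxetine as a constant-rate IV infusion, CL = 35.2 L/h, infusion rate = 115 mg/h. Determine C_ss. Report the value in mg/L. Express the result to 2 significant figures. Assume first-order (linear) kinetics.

At steady state Css = R₀ / CL = 115 / 35.20 = 3.267 mg/L

3.3 mg/L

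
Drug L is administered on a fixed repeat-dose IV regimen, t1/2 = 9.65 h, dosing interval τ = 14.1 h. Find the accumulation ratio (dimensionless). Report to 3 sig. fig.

k = ln2 / t½ = 0.693147 / 9.65 = 0.07183 h⁻¹
e^(−kτ) = e^(−0.07183 × 14.1) = 0.3632
Accumulation ratio R = 1 / (1 − e^(−kτ)) = 1 / (1 − 0.3632) = 1.570

1.57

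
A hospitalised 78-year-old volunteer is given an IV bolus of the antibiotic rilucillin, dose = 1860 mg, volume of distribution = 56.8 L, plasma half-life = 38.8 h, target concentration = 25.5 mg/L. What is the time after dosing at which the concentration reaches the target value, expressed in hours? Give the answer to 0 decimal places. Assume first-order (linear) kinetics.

14 h

C₀ = Dose / Vd = 1860 / 56.8 = 32.75 mg/L
k = ln2 / t½ = 0.693147 / 38.8 = 0.01786 h⁻¹
t = ln(C₀ / C) / k = ln(32.75 / 25.5) / 0.01786
  = ln(1.284) / 0.01786 = 0.2500 / 0.01786 = 14.00 h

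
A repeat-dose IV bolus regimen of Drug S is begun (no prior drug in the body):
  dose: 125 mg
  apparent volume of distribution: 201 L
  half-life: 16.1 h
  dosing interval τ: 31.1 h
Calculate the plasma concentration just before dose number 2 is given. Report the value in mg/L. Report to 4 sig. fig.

C₀ per dose = Dose / Vd = 125 / 201 = 0.6219 mg/L
k = ln2 / t½ = 0.693147 / 16.1 = 0.04305 h⁻¹
Fraction remaining after one interval: r = e^(−kτ) = e^(−0.04305 × 31.1) = 0.2621
Before dose 2, 1 dose has been given (aged 1τ).
C_trough = C₀ × r = 0.6219 × 0.2621 = 0.1630 mg/L

0.1630 mg/L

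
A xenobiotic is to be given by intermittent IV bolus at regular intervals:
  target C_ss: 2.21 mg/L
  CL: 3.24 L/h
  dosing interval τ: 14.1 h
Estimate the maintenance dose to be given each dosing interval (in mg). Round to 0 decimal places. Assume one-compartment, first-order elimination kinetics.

At steady state, Dose/τ = Css × CL.
Dose = Css × CL × τ = 2.21 × 3.240 × 14.1 = 101.0 mg

101 mg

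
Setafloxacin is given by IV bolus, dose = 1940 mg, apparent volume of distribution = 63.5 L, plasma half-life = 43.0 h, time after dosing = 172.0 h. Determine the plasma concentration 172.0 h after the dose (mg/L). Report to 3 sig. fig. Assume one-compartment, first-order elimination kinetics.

C₀ = Dose / Vd = 1940 / 63.5 = 30.55 mg/L
k = ln2 / t½ = 0.693147 / 43.0 = 0.01612 h⁻¹
t / t½ = 172.0 / 43.0 = 4 half-lives
C = C₀ × (1/2)^4 = 30.55 × 0.06250 = 1.909 mg/L

1.91 mg/L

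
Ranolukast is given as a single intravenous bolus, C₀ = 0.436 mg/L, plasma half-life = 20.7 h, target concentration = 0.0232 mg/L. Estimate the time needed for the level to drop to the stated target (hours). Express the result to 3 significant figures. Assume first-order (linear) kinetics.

k = ln2 / t½ = 0.693147 / 20.7 = 0.03349 h⁻¹
t = ln(C₀ / C) / k = ln(0.4360 / 0.0232) / 0.03349
  = ln(18.79) / 0.03349 = 2.933 / 0.03349 = 87.58 h

87.6 h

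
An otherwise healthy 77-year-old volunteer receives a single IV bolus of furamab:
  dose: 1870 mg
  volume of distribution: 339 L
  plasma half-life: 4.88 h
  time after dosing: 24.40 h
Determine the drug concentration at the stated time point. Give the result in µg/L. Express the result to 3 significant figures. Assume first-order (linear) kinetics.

C₀ = Dose / Vd = 1870 / 339 = 5.516 mg/L
k = ln2 / t½ = 0.693147 / 4.88 = 0.1420 h⁻¹
t / t½ = 24.40 / 4.88 = 5 half-lives
C = C₀ × (1/2)^5 = 5.516 × 0.03125 = 0.1724 mg/L
Convert: 0.1724 mg/L × 1000 = 172.4 µg/L

172 µg/L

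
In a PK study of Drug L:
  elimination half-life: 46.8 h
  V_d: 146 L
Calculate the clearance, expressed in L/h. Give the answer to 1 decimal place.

2.2 L/h

k = ln2 / t½ = 0.693147 / 46.8 = 0.01481 h⁻¹
CL = k × Vd = 0.01481 × 146 = 2.162 L/h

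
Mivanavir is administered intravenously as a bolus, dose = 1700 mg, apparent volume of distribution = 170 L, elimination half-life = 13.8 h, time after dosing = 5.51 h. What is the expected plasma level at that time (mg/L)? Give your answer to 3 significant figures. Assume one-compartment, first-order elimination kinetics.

C₀ = Dose / Vd = 1700 / 170 = 10.00 mg/L
k = ln2 / t½ = 0.693147 / 13.8 = 0.05023 h⁻¹
C = C₀ · e^(−k·t) = 10.00 × e^(−0.05023 × 5.51)
  = 10.00 × 0.7582 = 7.582 mg/L

7.58 mg/L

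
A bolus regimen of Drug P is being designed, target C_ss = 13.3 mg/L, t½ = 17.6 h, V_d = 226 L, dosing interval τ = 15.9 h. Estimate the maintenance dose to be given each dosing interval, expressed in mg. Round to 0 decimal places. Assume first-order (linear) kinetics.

k = ln2 / t½ = 0.693147 / 17.6 = 0.03938 h⁻¹
CL = k × Vd = 0.03938 × 226 = 8.900 L/h
At steady state, Dose/τ = Css × CL.
Dose = Css × CL × τ = 13.3 × 8.900 × 15.9 = 1882 mg

1882 mg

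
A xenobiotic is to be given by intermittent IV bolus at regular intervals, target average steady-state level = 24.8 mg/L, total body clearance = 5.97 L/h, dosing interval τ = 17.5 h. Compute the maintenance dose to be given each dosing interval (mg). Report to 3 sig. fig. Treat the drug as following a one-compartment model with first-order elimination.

2590 mg

At steady state, Dose/τ = Css × CL.
Dose = Css × CL × τ = 24.8 × 5.970 × 17.5 = 2591 mg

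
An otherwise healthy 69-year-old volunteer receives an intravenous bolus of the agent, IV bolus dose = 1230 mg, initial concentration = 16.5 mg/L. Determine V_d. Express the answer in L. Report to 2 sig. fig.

75 L

Vd = Dose / C₀ = 1230 / 16.5 = 74.55 L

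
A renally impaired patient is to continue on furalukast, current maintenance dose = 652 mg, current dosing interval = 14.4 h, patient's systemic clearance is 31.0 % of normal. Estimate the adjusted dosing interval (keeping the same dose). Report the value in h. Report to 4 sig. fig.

To keep the same average steady-state level, dosing rate must scale with clearance.
CL ratio = 31.0 / 100 = 0.3100
New interval (same dose) = 14.4 / 0.3100 = 46.45 h

46.45 h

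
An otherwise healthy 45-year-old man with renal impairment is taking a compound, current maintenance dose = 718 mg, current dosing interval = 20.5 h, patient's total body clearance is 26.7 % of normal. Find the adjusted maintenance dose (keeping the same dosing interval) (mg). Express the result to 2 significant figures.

To keep the same average steady-state level, dosing rate must scale with clearance.
CL ratio = 26.7 / 100 = 0.2670
New dose (same interval) = 718 × 0.2670 = 191.7 mg

190 mg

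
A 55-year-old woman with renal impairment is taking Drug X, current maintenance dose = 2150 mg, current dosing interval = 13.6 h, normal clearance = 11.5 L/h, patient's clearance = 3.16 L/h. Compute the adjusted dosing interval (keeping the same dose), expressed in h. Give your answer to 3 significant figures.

49.5 h

To keep the same average steady-state level, dosing rate must scale with clearance.
CL ratio = 3.16 / 11.5 = 0.2748
New interval (same dose) = 13.6 / 0.2748 = 49.49 h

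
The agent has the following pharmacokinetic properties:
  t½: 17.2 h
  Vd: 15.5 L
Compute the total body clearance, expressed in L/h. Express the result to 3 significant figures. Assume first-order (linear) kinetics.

0.625 L/h

k = ln2 / t½ = 0.693147 / 17.2 = 0.04030 h⁻¹
CL = k × Vd = 0.04030 × 15.5 = 0.6247 L/h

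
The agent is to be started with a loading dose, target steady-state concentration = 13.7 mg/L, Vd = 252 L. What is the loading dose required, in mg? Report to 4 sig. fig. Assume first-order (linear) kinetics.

LD = Css × Vd = 13.7 × 252 = 3452 mg

3452 mg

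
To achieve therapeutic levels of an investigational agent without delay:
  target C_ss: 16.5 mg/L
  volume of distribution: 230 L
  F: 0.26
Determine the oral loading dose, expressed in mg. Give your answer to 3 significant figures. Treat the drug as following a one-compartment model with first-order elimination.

14600 mg

LD = Css × Vd / F = 16.5 × 230 / 0.26 = 14600 mg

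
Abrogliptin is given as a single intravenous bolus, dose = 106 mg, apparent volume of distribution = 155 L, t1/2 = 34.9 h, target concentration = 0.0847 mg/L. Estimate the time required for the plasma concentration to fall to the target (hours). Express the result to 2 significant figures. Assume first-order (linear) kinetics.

110 h

C₀ = Dose / Vd = 106.0 / 155 = 0.6839 mg/L
k = ln2 / t½ = 0.693147 / 34.9 = 0.01986 h⁻¹
t = ln(C₀ / C) / k = ln(0.6839 / 0.0847) / 0.01986
  = ln(8.074) / 0.01986 = 2.089 / 0.01986 = 105.2 h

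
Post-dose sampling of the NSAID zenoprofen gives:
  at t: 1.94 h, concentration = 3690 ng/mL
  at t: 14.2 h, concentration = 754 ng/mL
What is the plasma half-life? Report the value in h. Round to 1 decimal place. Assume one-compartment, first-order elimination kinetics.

k = ln(C₁/C₂) / (t₂ − t₁) = ln(3690/754) / (14.2 − 1.94)
  = 1.588 / 12.26 = 0.1295 h⁻¹
t½ = ln2 / k = 0.693147 / 0.1295 = 5.352 h

5.4 h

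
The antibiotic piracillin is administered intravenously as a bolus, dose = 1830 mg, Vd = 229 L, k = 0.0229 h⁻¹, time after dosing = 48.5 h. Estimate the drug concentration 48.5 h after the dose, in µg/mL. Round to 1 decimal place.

2.6 µg/mL

C₀ = Dose / Vd = 1830 / 229 = 7.991 mg/L
C = C₀ · e^(−k·t) = 7.991 × e^(−0.02290 × 48.5)
  = 7.991 × 0.3293 = 2.631 mg/L
(2.631 mg/L = 2.631 µg/mL)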